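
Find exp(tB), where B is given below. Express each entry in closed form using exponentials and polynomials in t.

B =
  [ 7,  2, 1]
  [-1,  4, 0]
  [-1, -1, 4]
e^{tB} =
  [t^2*exp(5*t)/2 + 2*t*exp(5*t) + exp(5*t), t^2*exp(5*t)/2 + 2*t*exp(5*t), t^2*exp(5*t)/2 + t*exp(5*t)]
  [-t^2*exp(5*t)/2 - t*exp(5*t), -t^2*exp(5*t)/2 - t*exp(5*t) + exp(5*t), -t^2*exp(5*t)/2]
  [-t*exp(5*t), -t*exp(5*t), -t*exp(5*t) + exp(5*t)]

Strategy: write B = P · J · P⁻¹ where J is a Jordan canonical form, so e^{tB} = P · e^{tJ} · P⁻¹, and e^{tJ} can be computed block-by-block.

B has Jordan form
J =
  [5, 1, 0]
  [0, 5, 1]
  [0, 0, 5]
(up to reordering of blocks).

Per-block formulas:
  For a 3×3 Jordan block J_3(5): exp(t · J_3(5)) = e^(5t)·(I + t·N + (t^2/2)·N^2), where N is the 3×3 nilpotent shift.

After assembling e^{tJ} and conjugating by P, we get:

e^{tB} =
  [t^2*exp(5*t)/2 + 2*t*exp(5*t) + exp(5*t), t^2*exp(5*t)/2 + 2*t*exp(5*t), t^2*exp(5*t)/2 + t*exp(5*t)]
  [-t^2*exp(5*t)/2 - t*exp(5*t), -t^2*exp(5*t)/2 - t*exp(5*t) + exp(5*t), -t^2*exp(5*t)/2]
  [-t*exp(5*t), -t*exp(5*t), -t*exp(5*t) + exp(5*t)]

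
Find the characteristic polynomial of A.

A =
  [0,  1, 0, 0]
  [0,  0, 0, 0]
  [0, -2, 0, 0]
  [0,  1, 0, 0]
x^4

Expanding det(x·I − A) (e.g. by cofactor expansion or by noting that A is similar to its Jordan form J, which has the same characteristic polynomial as A) gives
  χ_A(x) = x^4
which factors as x^4. The eigenvalues (with algebraic multiplicities) are λ = 0 with multiplicity 4.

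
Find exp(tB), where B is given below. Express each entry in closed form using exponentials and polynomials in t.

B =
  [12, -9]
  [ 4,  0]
e^{tB} =
  [6*t*exp(6*t) + exp(6*t), -9*t*exp(6*t)]
  [4*t*exp(6*t), -6*t*exp(6*t) + exp(6*t)]

Strategy: write B = P · J · P⁻¹ where J is a Jordan canonical form, so e^{tB} = P · e^{tJ} · P⁻¹, and e^{tJ} can be computed block-by-block.

B has Jordan form
J =
  [6, 1]
  [0, 6]
(up to reordering of blocks).

Per-block formulas:
  For a 2×2 Jordan block J_2(6): exp(t · J_2(6)) = e^(6t)·(I + t·N), where N is the 2×2 nilpotent shift.

After assembling e^{tJ} and conjugating by P, we get:

e^{tB} =
  [6*t*exp(6*t) + exp(6*t), -9*t*exp(6*t)]
  [4*t*exp(6*t), -6*t*exp(6*t) + exp(6*t)]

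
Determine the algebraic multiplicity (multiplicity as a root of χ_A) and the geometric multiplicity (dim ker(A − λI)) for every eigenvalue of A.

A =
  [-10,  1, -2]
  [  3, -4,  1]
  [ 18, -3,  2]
λ = -4: alg = 3, geom = 1

Step 1 — factor the characteristic polynomial to read off the algebraic multiplicities:
  χ_A(x) = (x + 4)^3

Step 2 — compute geometric multiplicities via the rank-nullity identity g(λ) = n − rank(A − λI):
  rank(A − (-4)·I) = 2, so dim ker(A − (-4)·I) = n − 2 = 1

Summary:
  λ = -4: algebraic multiplicity = 3, geometric multiplicity = 1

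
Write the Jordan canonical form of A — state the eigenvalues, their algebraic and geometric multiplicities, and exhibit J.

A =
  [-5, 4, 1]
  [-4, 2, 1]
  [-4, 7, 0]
J_3(-1)

The characteristic polynomial is
  det(x·I − A) = x^3 + 3*x^2 + 3*x + 1 = (x + 1)^3

Eigenvalues and multiplicities (the geometric multiplicity of λ is n − rank(A − λI), which equals the number of Jordan blocks for λ):
  λ = -1: algebraic multiplicity = 3, geometric multiplicity = 1

Determining the block sizes for each eigenvalue:
  λ = -1: one block (gm = 1), so the single block has size am = 3 → block sizes [3]

Assembling the blocks gives a Jordan form
J =
  [-1,  1,  0]
  [ 0, -1,  1]
  [ 0,  0, -1]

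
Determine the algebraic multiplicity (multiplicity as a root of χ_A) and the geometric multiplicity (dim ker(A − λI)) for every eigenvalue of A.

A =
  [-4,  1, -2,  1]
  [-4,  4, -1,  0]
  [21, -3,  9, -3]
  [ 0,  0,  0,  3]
λ = 3: alg = 4, geom = 2

Step 1 — factor the characteristic polynomial to read off the algebraic multiplicities:
  χ_A(x) = (x - 3)^4

Step 2 — compute geometric multiplicities via the rank-nullity identity g(λ) = n − rank(A − λI):
  rank(A − (3)·I) = 2, so dim ker(A − (3)·I) = n − 2 = 2

Summary:
  λ = 3: algebraic multiplicity = 4, geometric multiplicity = 2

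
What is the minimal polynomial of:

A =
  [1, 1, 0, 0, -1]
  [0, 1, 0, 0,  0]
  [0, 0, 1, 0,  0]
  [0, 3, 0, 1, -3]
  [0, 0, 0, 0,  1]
x^2 - 2*x + 1

The characteristic polynomial is χ_A(x) = (x - 1)^5, so the eigenvalues are known. The minimal polynomial is
  m_A(x) = Π_λ (x − λ)^{k_λ}
where k_λ is the size of the *largest* Jordan block for λ (equivalently, the smallest k with (A − λI)^k v = 0 for every generalised eigenvector v of λ).

  λ = 1: largest Jordan block has size 2, contributing (x − 1)^2

So m_A(x) = (x - 1)^2 = x^2 - 2*x + 1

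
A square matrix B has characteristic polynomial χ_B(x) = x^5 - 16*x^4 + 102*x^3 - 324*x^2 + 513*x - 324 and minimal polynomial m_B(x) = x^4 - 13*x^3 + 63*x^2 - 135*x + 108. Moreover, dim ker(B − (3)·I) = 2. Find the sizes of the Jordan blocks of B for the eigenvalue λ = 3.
Block sizes for λ = 3: [3, 1]

Step 1 — from the characteristic polynomial, algebraic multiplicity of λ = 3 is 4. From dim ker(B − (3)·I) = 2, there are exactly 2 Jordan blocks for λ = 3.
Step 2 — from the minimal polynomial, the factor (x − 3)^3 tells us the largest block for λ = 3 has size 3.
Step 3 — with total size 4, 2 blocks, and largest block 3, the block sizes (in nonincreasing order) are [3, 1].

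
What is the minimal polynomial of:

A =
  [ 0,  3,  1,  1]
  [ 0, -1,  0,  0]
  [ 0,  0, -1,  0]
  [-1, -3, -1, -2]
x^2 + 2*x + 1

The characteristic polynomial is χ_A(x) = (x + 1)^4, so the eigenvalues are known. The minimal polynomial is
  m_A(x) = Π_λ (x − λ)^{k_λ}
where k_λ is the size of the *largest* Jordan block for λ (equivalently, the smallest k with (A − λI)^k v = 0 for every generalised eigenvector v of λ).

  λ = -1: largest Jordan block has size 2, contributing (x + 1)^2

So m_A(x) = (x + 1)^2 = x^2 + 2*x + 1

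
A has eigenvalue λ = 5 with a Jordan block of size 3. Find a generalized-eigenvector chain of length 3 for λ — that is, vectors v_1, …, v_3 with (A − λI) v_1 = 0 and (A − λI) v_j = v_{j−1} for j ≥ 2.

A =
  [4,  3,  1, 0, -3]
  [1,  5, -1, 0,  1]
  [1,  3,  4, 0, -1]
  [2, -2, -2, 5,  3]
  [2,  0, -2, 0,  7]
A Jordan chain for λ = 5 of length 3:
v_1 = (-1, 0, -1, 0, 0)ᵀ
v_2 = (-1, 1, 1, 2, 2)ᵀ
v_3 = (1, 0, 0, 0, 0)ᵀ

Let N = A − (5)·I. We want v_3 with N^3 v_3 = 0 but N^2 v_3 ≠ 0; then v_{j-1} := N · v_j for j = 3, …, 2.

Pick v_3 = (1, 0, 0, 0, 0)ᵀ.
Then v_2 = N · v_3 = (-1, 1, 1, 2, 2)ᵀ.
Then v_1 = N · v_2 = (-1, 0, -1, 0, 0)ᵀ.

Sanity check: (A − (5)·I) v_1 = (0, 0, 0, 0, 0)ᵀ = 0. ✓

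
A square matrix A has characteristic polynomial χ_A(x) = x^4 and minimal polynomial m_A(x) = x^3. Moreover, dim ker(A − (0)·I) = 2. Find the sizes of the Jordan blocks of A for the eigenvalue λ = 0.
Block sizes for λ = 0: [3, 1]

Step 1 — from the characteristic polynomial, algebraic multiplicity of λ = 0 is 4. From dim ker(A − (0)·I) = 2, there are exactly 2 Jordan blocks for λ = 0.
Step 2 — from the minimal polynomial, the factor (x − 0)^3 tells us the largest block for λ = 0 has size 3.
Step 3 — with total size 4, 2 blocks, and largest block 3, the block sizes (in nonincreasing order) are [3, 1].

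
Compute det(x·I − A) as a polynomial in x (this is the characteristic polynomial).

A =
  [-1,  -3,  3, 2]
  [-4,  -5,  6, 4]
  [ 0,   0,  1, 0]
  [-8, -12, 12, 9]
x^4 - 4*x^3 + 6*x^2 - 4*x + 1

Expanding det(x·I − A) (e.g. by cofactor expansion or by noting that A is similar to its Jordan form J, which has the same characteristic polynomial as A) gives
  χ_A(x) = x^4 - 4*x^3 + 6*x^2 - 4*x + 1
which factors as (x - 1)^4. The eigenvalues (with algebraic multiplicities) are λ = 1 with multiplicity 4.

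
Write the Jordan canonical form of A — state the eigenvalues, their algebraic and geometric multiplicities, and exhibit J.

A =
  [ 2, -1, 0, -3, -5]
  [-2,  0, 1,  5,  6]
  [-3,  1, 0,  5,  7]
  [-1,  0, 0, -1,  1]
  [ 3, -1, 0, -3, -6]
J_3(-1) ⊕ J_2(-1)

The characteristic polynomial is
  det(x·I − A) = x^5 + 5*x^4 + 10*x^3 + 10*x^2 + 5*x + 1 = (x + 1)^5

Eigenvalues and multiplicities (the geometric multiplicity of λ is n − rank(A − λI), which equals the number of Jordan blocks for λ):
  λ = -1: algebraic multiplicity = 5, geometric multiplicity = 2

Determining the block sizes for each eigenvalue:
  λ = -1: with am = 5 and gm = 2, the partition is not yet determined (e.g. several partitions of 5 into 2 parts exist). Let N = A − (-1)·I. Computing rank(N^1) = 3, rank(N^2) = 1, rank(N^3) = 0; the number of blocks of size ≥ j is rank(N^{j−1}) − rank(N^j), giving [2, 2, 1]. So we have 1 block(s) of size 3, 1 block(s) of size 2 → block sizes [3, 2]

Assembling the blocks gives a Jordan form
J =
  [-1,  1,  0,  0,  0]
  [ 0, -1,  1,  0,  0]
  [ 0,  0, -1,  0,  0]
  [ 0,  0,  0, -1,  1]
  [ 0,  0,  0,  0, -1]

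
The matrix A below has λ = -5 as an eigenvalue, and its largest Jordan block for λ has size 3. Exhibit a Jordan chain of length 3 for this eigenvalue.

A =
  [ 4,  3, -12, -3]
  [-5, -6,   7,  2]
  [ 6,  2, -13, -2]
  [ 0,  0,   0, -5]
A Jordan chain for λ = -5 of length 3:
v_1 = (-6, 2, -4, 0)ᵀ
v_2 = (9, -5, 6, 0)ᵀ
v_3 = (1, 0, 0, 0)ᵀ

Let N = A − (-5)·I. We want v_3 with N^3 v_3 = 0 but N^2 v_3 ≠ 0; then v_{j-1} := N · v_j for j = 3, …, 2.

Pick v_3 = (1, 0, 0, 0)ᵀ.
Then v_2 = N · v_3 = (9, -5, 6, 0)ᵀ.
Then v_1 = N · v_2 = (-6, 2, -4, 0)ᵀ.

Sanity check: (A − (-5)·I) v_1 = (0, 0, 0, 0)ᵀ = 0. ✓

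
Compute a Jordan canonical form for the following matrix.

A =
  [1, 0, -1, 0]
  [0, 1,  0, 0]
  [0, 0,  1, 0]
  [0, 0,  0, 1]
J_2(1) ⊕ J_1(1) ⊕ J_1(1)

The characteristic polynomial is
  det(x·I − A) = x^4 - 4*x^3 + 6*x^2 - 4*x + 1 = (x - 1)^4

Eigenvalues and multiplicities (the geometric multiplicity of λ is n − rank(A − λI), which equals the number of Jordan blocks for λ):
  λ = 1: algebraic multiplicity = 4, geometric multiplicity = 3

Determining the block sizes for each eigenvalue:
  λ = 1: 3 blocks summing to 4 forces exactly one block of size 2 and the rest size 1 → block sizes [2, 1, 1]

Assembling the blocks gives a Jordan form
J =
  [1, 1, 0, 0]
  [0, 1, 0, 0]
  [0, 0, 1, 0]
  [0, 0, 0, 1]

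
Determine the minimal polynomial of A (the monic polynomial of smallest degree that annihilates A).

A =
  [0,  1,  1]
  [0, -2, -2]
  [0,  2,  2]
x^2

The characteristic polynomial is χ_A(x) = x^3, so the eigenvalues are known. The minimal polynomial is
  m_A(x) = Π_λ (x − λ)^{k_λ}
where k_λ is the size of the *largest* Jordan block for λ (equivalently, the smallest k with (A − λI)^k v = 0 for every generalised eigenvector v of λ).

  λ = 0: largest Jordan block has size 2, contributing (x − 0)^2

So m_A(x) = x^2 = x^2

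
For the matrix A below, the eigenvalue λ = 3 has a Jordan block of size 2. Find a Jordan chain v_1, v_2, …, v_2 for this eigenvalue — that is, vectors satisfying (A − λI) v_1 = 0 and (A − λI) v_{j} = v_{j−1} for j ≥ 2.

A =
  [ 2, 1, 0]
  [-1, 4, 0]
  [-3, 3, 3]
A Jordan chain for λ = 3 of length 2:
v_1 = (-1, -1, -3)ᵀ
v_2 = (1, 0, 0)ᵀ

Let N = A − (3)·I. We want v_2 with N^2 v_2 = 0 but N^1 v_2 ≠ 0; then v_{j-1} := N · v_j for j = 2, …, 2.

Pick v_2 = (1, 0, 0)ᵀ.
Then v_1 = N · v_2 = (-1, -1, -3)ᵀ.

Sanity check: (A − (3)·I) v_1 = (0, 0, 0)ᵀ = 0. ✓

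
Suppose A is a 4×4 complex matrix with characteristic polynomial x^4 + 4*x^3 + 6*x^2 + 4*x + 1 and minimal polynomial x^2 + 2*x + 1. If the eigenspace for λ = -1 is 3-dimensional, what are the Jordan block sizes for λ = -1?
Block sizes for λ = -1: [2, 1, 1]

Step 1 — from the characteristic polynomial, algebraic multiplicity of λ = -1 is 4. From dim ker(A − (-1)·I) = 3, there are exactly 3 Jordan blocks for λ = -1.
Step 2 — from the minimal polynomial, the factor (x + 1)^2 tells us the largest block for λ = -1 has size 2.
Step 3 — with total size 4, 3 blocks, and largest block 2, the block sizes (in nonincreasing order) are [2, 1, 1].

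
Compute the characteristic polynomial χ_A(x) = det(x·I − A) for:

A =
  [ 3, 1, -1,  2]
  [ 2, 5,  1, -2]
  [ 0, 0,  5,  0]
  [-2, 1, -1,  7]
x^4 - 20*x^3 + 150*x^2 - 500*x + 625

Expanding det(x·I − A) (e.g. by cofactor expansion or by noting that A is similar to its Jordan form J, which has the same characteristic polynomial as A) gives
  χ_A(x) = x^4 - 20*x^3 + 150*x^2 - 500*x + 625
which factors as (x - 5)^4. The eigenvalues (with algebraic multiplicities) are λ = 5 with multiplicity 4.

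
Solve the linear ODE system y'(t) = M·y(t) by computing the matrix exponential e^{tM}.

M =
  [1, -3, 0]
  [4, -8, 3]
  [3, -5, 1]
e^{tM} =
  [-3*t^2*exp(-2*t)/2 + 3*t*exp(-2*t) + exp(-2*t), 9*t^2*exp(-2*t)/2 - 3*t*exp(-2*t), -9*t^2*exp(-2*t)/2]
  [-3*t^2*exp(-2*t)/2 + 4*t*exp(-2*t), 9*t^2*exp(-2*t)/2 - 6*t*exp(-2*t) + exp(-2*t), -9*t^2*exp(-2*t)/2 + 3*t*exp(-2*t)]
  [-t^2*exp(-2*t) + 3*t*exp(-2*t), 3*t^2*exp(-2*t) - 5*t*exp(-2*t), -3*t^2*exp(-2*t) + 3*t*exp(-2*t) + exp(-2*t)]

Strategy: write M = P · J · P⁻¹ where J is a Jordan canonical form, so e^{tM} = P · e^{tJ} · P⁻¹, and e^{tJ} can be computed block-by-block.

M has Jordan form
J =
  [-2,  1,  0]
  [ 0, -2,  1]
  [ 0,  0, -2]
(up to reordering of blocks).

Per-block formulas:
  For a 3×3 Jordan block J_3(-2): exp(t · J_3(-2)) = e^(-2t)·(I + t·N + (t^2/2)·N^2), where N is the 3×3 nilpotent shift.

After assembling e^{tJ} and conjugating by P, we get:

e^{tM} =
  [-3*t^2*exp(-2*t)/2 + 3*t*exp(-2*t) + exp(-2*t), 9*t^2*exp(-2*t)/2 - 3*t*exp(-2*t), -9*t^2*exp(-2*t)/2]
  [-3*t^2*exp(-2*t)/2 + 4*t*exp(-2*t), 9*t^2*exp(-2*t)/2 - 6*t*exp(-2*t) + exp(-2*t), -9*t^2*exp(-2*t)/2 + 3*t*exp(-2*t)]
  [-t^2*exp(-2*t) + 3*t*exp(-2*t), 3*t^2*exp(-2*t) - 5*t*exp(-2*t), -3*t^2*exp(-2*t) + 3*t*exp(-2*t) + exp(-2*t)]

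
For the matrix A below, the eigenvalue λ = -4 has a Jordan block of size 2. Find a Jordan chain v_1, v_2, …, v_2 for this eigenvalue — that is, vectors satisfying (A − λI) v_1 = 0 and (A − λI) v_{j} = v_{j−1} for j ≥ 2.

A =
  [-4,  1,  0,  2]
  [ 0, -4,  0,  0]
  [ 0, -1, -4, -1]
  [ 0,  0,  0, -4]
A Jordan chain for λ = -4 of length 2:
v_1 = (1, 0, -1, 0)ᵀ
v_2 = (0, 1, 0, 0)ᵀ

Let N = A − (-4)·I. We want v_2 with N^2 v_2 = 0 but N^1 v_2 ≠ 0; then v_{j-1} := N · v_j for j = 2, …, 2.

Pick v_2 = (0, 1, 0, 0)ᵀ.
Then v_1 = N · v_2 = (1, 0, -1, 0)ᵀ.

Sanity check: (A − (-4)·I) v_1 = (0, 0, 0, 0)ᵀ = 0. ✓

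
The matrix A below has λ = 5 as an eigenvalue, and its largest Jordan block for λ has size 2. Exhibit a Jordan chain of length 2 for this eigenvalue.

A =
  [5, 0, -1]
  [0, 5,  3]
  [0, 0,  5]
A Jordan chain for λ = 5 of length 2:
v_1 = (-1, 3, 0)ᵀ
v_2 = (0, 0, 1)ᵀ

Let N = A − (5)·I. We want v_2 with N^2 v_2 = 0 but N^1 v_2 ≠ 0; then v_{j-1} := N · v_j for j = 2, …, 2.

Pick v_2 = (0, 0, 1)ᵀ.
Then v_1 = N · v_2 = (-1, 3, 0)ᵀ.

Sanity check: (A − (5)·I) v_1 = (0, 0, 0)ᵀ = 0. ✓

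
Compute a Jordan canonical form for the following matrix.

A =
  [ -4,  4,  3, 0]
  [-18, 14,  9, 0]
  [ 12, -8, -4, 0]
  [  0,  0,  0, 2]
J_2(2) ⊕ J_1(2) ⊕ J_1(2)

The characteristic polynomial is
  det(x·I − A) = x^4 - 8*x^3 + 24*x^2 - 32*x + 16 = (x - 2)^4

Eigenvalues and multiplicities (the geometric multiplicity of λ is n − rank(A − λI), which equals the number of Jordan blocks for λ):
  λ = 2: algebraic multiplicity = 4, geometric multiplicity = 3

Determining the block sizes for each eigenvalue:
  λ = 2: 3 blocks summing to 4 forces exactly one block of size 2 and the rest size 1 → block sizes [2, 1, 1]

Assembling the blocks gives a Jordan form
J =
  [2, 1, 0, 0]
  [0, 2, 0, 0]
  [0, 0, 2, 0]
  [0, 0, 0, 2]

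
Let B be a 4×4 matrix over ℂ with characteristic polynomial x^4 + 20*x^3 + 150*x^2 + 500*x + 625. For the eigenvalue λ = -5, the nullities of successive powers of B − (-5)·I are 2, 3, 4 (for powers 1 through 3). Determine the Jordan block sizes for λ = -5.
Block sizes for λ = -5: [3, 1]

From the dimensions of kernels of powers, the number of Jordan blocks of size at least j is d_j − d_{j−1} where d_j = dim ker(N^j) (with d_0 = 0). Computing the differences gives [2, 1, 1].
The number of blocks of size exactly k is (#blocks of size ≥ k) − (#blocks of size ≥ k + 1), so the partition is: 1 block(s) of size 1, 1 block(s) of size 3.
In nonincreasing order the block sizes are [3, 1].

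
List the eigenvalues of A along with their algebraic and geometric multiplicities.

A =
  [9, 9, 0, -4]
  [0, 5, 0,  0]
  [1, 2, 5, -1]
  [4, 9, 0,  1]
λ = 5: alg = 4, geom = 2

Step 1 — factor the characteristic polynomial to read off the algebraic multiplicities:
  χ_A(x) = (x - 5)^4

Step 2 — compute geometric multiplicities via the rank-nullity identity g(λ) = n − rank(A − λI):
  rank(A − (5)·I) = 2, so dim ker(A − (5)·I) = n − 2 = 2

Summary:
  λ = 5: algebraic multiplicity = 4, geometric multiplicity = 2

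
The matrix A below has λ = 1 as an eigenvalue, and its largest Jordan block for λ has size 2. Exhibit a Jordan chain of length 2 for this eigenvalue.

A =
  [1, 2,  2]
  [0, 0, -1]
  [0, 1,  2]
A Jordan chain for λ = 1 of length 2:
v_1 = (2, -1, 1)ᵀ
v_2 = (0, 1, 0)ᵀ

Let N = A − (1)·I. We want v_2 with N^2 v_2 = 0 but N^1 v_2 ≠ 0; then v_{j-1} := N · v_j for j = 2, …, 2.

Pick v_2 = (0, 1, 0)ᵀ.
Then v_1 = N · v_2 = (2, -1, 1)ᵀ.

Sanity check: (A − (1)·I) v_1 = (0, 0, 0)ᵀ = 0. ✓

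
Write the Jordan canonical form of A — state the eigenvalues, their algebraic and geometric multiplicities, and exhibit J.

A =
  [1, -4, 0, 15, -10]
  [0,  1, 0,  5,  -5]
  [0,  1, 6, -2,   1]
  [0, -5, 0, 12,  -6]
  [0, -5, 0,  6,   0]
J_2(1) ⊕ J_3(6)

The characteristic polynomial is
  det(x·I − A) = x^5 - 20*x^4 + 145*x^3 - 450*x^2 + 540*x - 216 = (x - 6)^3*(x - 1)^2

Eigenvalues and multiplicities (the geometric multiplicity of λ is n − rank(A − λI), which equals the number of Jordan blocks for λ):
  λ = 1: algebraic multiplicity = 2, geometric multiplicity = 1
  λ = 6: algebraic multiplicity = 3, geometric multiplicity = 1

Determining the block sizes for each eigenvalue:
  λ = 1: one block (gm = 1), so the single block has size am = 2 → block sizes [2]
  λ = 6: one block (gm = 1), so the single block has size am = 3 → block sizes [3]

Assembling the blocks gives a Jordan form
J =
  [1, 1, 0, 0, 0]
  [0, 1, 0, 0, 0]
  [0, 0, 6, 1, 0]
  [0, 0, 0, 6, 1]
  [0, 0, 0, 0, 6]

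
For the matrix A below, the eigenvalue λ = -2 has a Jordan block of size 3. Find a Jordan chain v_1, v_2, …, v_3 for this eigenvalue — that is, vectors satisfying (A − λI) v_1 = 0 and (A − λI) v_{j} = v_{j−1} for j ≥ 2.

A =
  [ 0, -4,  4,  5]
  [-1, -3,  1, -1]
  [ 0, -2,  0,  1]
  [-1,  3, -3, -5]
A Jordan chain for λ = -2 of length 3:
v_1 = (3, 0, 1, -2)ᵀ
v_2 = (2, -1, 0, -1)ᵀ
v_3 = (1, 0, 0, 0)ᵀ

Let N = A − (-2)·I. We want v_3 with N^3 v_3 = 0 but N^2 v_3 ≠ 0; then v_{j-1} := N · v_j for j = 3, …, 2.

Pick v_3 = (1, 0, 0, 0)ᵀ.
Then v_2 = N · v_3 = (2, -1, 0, -1)ᵀ.
Then v_1 = N · v_2 = (3, 0, 1, -2)ᵀ.

Sanity check: (A − (-2)·I) v_1 = (0, 0, 0, 0)ᵀ = 0. ✓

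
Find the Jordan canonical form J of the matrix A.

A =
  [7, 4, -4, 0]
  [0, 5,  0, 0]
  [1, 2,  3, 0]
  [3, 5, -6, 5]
J_2(5) ⊕ J_2(5)

The characteristic polynomial is
  det(x·I − A) = x^4 - 20*x^3 + 150*x^2 - 500*x + 625 = (x - 5)^4

Eigenvalues and multiplicities (the geometric multiplicity of λ is n − rank(A − λI), which equals the number of Jordan blocks for λ):
  λ = 5: algebraic multiplicity = 4, geometric multiplicity = 2

Determining the block sizes for each eigenvalue:
  λ = 5: with am = 4 and gm = 2, the partition is not yet determined (e.g. several partitions of 4 into 2 parts exist). Let N = A − (5)·I. Computing rank(N^1) = 2, rank(N^2) = 0; the number of blocks of size ≥ j is rank(N^{j−1}) − rank(N^j), giving [2, 2]. So we have 2 block(s) of size 2 → block sizes [2, 2]

Assembling the blocks gives a Jordan form
J =
  [5, 1, 0, 0]
  [0, 5, 0, 0]
  [0, 0, 5, 1]
  [0, 0, 0, 5]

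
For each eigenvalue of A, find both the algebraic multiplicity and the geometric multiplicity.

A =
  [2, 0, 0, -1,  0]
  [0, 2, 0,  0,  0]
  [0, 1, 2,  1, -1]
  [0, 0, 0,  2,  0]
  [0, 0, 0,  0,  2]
λ = 2: alg = 5, geom = 3

Step 1 — factor the characteristic polynomial to read off the algebraic multiplicities:
  χ_A(x) = (x - 2)^5

Step 2 — compute geometric multiplicities via the rank-nullity identity g(λ) = n − rank(A − λI):
  rank(A − (2)·I) = 2, so dim ker(A − (2)·I) = n − 2 = 3

Summary:
  λ = 2: algebraic multiplicity = 5, geometric multiplicity = 3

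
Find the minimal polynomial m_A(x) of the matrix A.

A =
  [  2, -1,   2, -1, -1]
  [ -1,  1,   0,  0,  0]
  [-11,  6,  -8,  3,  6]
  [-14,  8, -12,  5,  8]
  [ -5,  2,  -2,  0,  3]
x^4 - 2*x^3 + x^2

The characteristic polynomial is χ_A(x) = x^2*(x - 1)^3, so the eigenvalues are known. The minimal polynomial is
  m_A(x) = Π_λ (x − λ)^{k_λ}
where k_λ is the size of the *largest* Jordan block for λ (equivalently, the smallest k with (A − λI)^k v = 0 for every generalised eigenvector v of λ).

  λ = 0: largest Jordan block has size 2, contributing (x − 0)^2
  λ = 1: largest Jordan block has size 2, contributing (x − 1)^2

So m_A(x) = x^2*(x - 1)^2 = x^4 - 2*x^3 + x^2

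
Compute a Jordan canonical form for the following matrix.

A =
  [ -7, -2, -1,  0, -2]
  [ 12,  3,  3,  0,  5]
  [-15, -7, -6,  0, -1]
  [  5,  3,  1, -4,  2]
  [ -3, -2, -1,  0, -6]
J_3(-4) ⊕ J_2(-4)

The characteristic polynomial is
  det(x·I − A) = x^5 + 20*x^4 + 160*x^3 + 640*x^2 + 1280*x + 1024 = (x + 4)^5

Eigenvalues and multiplicities (the geometric multiplicity of λ is n − rank(A − λI), which equals the number of Jordan blocks for λ):
  λ = -4: algebraic multiplicity = 5, geometric multiplicity = 2

Determining the block sizes for each eigenvalue:
  λ = -4: with am = 5 and gm = 2, the partition is not yet determined (e.g. several partitions of 5 into 2 parts exist). Let N = A − (-4)·I. Computing rank(N^1) = 3, rank(N^2) = 1, rank(N^3) = 0; the number of blocks of size ≥ j is rank(N^{j−1}) − rank(N^j), giving [2, 2, 1]. So we have 1 block(s) of size 3, 1 block(s) of size 2 → block sizes [3, 2]

Assembling the blocks gives a Jordan form
J =
  [-4,  1,  0,  0,  0]
  [ 0, -4,  1,  0,  0]
  [ 0,  0, -4,  0,  0]
  [ 0,  0,  0, -4,  1]
  [ 0,  0,  0,  0, -4]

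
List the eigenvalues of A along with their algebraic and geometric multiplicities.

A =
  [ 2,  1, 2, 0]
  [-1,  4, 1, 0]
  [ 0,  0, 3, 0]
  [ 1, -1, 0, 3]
λ = 3: alg = 4, geom = 2

Step 1 — factor the characteristic polynomial to read off the algebraic multiplicities:
  χ_A(x) = (x - 3)^4

Step 2 — compute geometric multiplicities via the rank-nullity identity g(λ) = n − rank(A − λI):
  rank(A − (3)·I) = 2, so dim ker(A − (3)·I) = n − 2 = 2

Summary:
  λ = 3: algebraic multiplicity = 4, geometric multiplicity = 2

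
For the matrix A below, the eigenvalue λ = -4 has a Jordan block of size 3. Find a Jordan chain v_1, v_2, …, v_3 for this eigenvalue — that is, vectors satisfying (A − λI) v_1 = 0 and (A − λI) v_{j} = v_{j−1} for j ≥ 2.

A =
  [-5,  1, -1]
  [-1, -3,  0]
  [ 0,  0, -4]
A Jordan chain for λ = -4 of length 3:
v_1 = (1, 1, 0)ᵀ
v_2 = (-1, 0, 0)ᵀ
v_3 = (0, 0, 1)ᵀ

Let N = A − (-4)·I. We want v_3 with N^3 v_3 = 0 but N^2 v_3 ≠ 0; then v_{j-1} := N · v_j for j = 3, …, 2.

Pick v_3 = (0, 0, 1)ᵀ.
Then v_2 = N · v_3 = (-1, 0, 0)ᵀ.
Then v_1 = N · v_2 = (1, 1, 0)ᵀ.

Sanity check: (A − (-4)·I) v_1 = (0, 0, 0)ᵀ = 0. ✓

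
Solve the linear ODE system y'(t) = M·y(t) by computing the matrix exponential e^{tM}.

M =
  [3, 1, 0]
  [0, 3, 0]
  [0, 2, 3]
e^{tM} =
  [exp(3*t), t*exp(3*t), 0]
  [0, exp(3*t), 0]
  [0, 2*t*exp(3*t), exp(3*t)]

Strategy: write M = P · J · P⁻¹ where J is a Jordan canonical form, so e^{tM} = P · e^{tJ} · P⁻¹, and e^{tJ} can be computed block-by-block.

M has Jordan form
J =
  [3, 1, 0]
  [0, 3, 0]
  [0, 0, 3]
(up to reordering of blocks).

Per-block formulas:
  For a 1×1 block at λ = 3: exp(t · [3]) = [e^(3t)].
  For a 2×2 Jordan block J_2(3): exp(t · J_2(3)) = e^(3t)·(I + t·N), where N is the 2×2 nilpotent shift.

After assembling e^{tJ} and conjugating by P, we get:

e^{tM} =
  [exp(3*t), t*exp(3*t), 0]
  [0, exp(3*t), 0]
  [0, 2*t*exp(3*t), exp(3*t)]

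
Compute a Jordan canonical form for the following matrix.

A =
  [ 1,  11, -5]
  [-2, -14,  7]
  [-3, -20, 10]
J_3(-1)

The characteristic polynomial is
  det(x·I − A) = x^3 + 3*x^2 + 3*x + 1 = (x + 1)^3

Eigenvalues and multiplicities (the geometric multiplicity of λ is n − rank(A − λI), which equals the number of Jordan blocks for λ):
  λ = -1: algebraic multiplicity = 3, geometric multiplicity = 1

Determining the block sizes for each eigenvalue:
  λ = -1: one block (gm = 1), so the single block has size am = 3 → block sizes [3]

Assembling the blocks gives a Jordan form
J =
  [-1,  1,  0]
  [ 0, -1,  1]
  [ 0,  0, -1]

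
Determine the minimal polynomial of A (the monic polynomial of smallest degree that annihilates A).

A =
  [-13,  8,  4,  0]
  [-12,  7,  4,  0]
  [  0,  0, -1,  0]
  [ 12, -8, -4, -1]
x^2 + 6*x + 5

The characteristic polynomial is χ_A(x) = (x + 1)^3*(x + 5), so the eigenvalues are known. The minimal polynomial is
  m_A(x) = Π_λ (x − λ)^{k_λ}
where k_λ is the size of the *largest* Jordan block for λ (equivalently, the smallest k with (A − λI)^k v = 0 for every generalised eigenvector v of λ).

  λ = -5: largest Jordan block has size 1, contributing (x + 5)
  λ = -1: largest Jordan block has size 1, contributing (x + 1)

So m_A(x) = (x + 1)*(x + 5) = x^2 + 6*x + 5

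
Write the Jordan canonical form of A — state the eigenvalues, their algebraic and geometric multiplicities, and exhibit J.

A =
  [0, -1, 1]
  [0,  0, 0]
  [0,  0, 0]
J_2(0) ⊕ J_1(0)

The characteristic polynomial is
  det(x·I − A) = x^3

Eigenvalues and multiplicities (the geometric multiplicity of λ is n − rank(A − λI), which equals the number of Jordan blocks for λ):
  λ = 0: algebraic multiplicity = 3, geometric multiplicity = 2

Determining the block sizes for each eigenvalue:
  λ = 0: 2 blocks summing to 3 forces exactly one block of size 2 and the rest size 1 → block sizes [2, 1]

Assembling the blocks gives a Jordan form
J =
  [0, 1, 0]
  [0, 0, 0]
  [0, 0, 0]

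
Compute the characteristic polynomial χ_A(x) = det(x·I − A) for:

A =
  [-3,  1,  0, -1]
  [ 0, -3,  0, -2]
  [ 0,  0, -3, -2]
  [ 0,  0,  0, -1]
x^4 + 10*x^3 + 36*x^2 + 54*x + 27

Expanding det(x·I − A) (e.g. by cofactor expansion or by noting that A is similar to its Jordan form J, which has the same characteristic polynomial as A) gives
  χ_A(x) = x^4 + 10*x^3 + 36*x^2 + 54*x + 27
which factors as (x + 1)*(x + 3)^3. The eigenvalues (with algebraic multiplicities) are λ = -3 with multiplicity 3, λ = -1 with multiplicity 1.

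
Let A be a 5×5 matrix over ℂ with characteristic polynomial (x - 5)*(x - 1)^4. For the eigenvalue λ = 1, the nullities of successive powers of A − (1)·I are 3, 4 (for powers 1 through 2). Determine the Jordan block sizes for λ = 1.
Block sizes for λ = 1: [2, 1, 1]

From the dimensions of kernels of powers, the number of Jordan blocks of size at least j is d_j − d_{j−1} where d_j = dim ker(N^j) (with d_0 = 0). Computing the differences gives [3, 1].
The number of blocks of size exactly k is (#blocks of size ≥ k) − (#blocks of size ≥ k + 1), so the partition is: 2 block(s) of size 1, 1 block(s) of size 2.
In nonincreasing order the block sizes are [2, 1, 1].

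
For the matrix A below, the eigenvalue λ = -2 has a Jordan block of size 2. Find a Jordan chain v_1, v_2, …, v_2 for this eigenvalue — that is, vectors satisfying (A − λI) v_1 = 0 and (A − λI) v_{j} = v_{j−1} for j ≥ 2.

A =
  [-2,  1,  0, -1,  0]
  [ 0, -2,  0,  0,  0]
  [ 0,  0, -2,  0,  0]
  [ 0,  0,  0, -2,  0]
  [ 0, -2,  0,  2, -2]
A Jordan chain for λ = -2 of length 2:
v_1 = (1, 0, 0, 0, -2)ᵀ
v_2 = (0, 1, 0, 0, 0)ᵀ

Let N = A − (-2)·I. We want v_2 with N^2 v_2 = 0 but N^1 v_2 ≠ 0; then v_{j-1} := N · v_j for j = 2, …, 2.

Pick v_2 = (0, 1, 0, 0, 0)ᵀ.
Then v_1 = N · v_2 = (1, 0, 0, 0, -2)ᵀ.

Sanity check: (A − (-2)·I) v_1 = (0, 0, 0, 0, 0)ᵀ = 0. ✓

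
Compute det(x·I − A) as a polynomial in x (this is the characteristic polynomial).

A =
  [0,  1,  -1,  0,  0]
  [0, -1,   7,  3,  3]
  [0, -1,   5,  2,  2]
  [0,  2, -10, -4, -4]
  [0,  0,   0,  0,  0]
x^5

Expanding det(x·I − A) (e.g. by cofactor expansion or by noting that A is similar to its Jordan form J, which has the same characteristic polynomial as A) gives
  χ_A(x) = x^5
which factors as x^5. The eigenvalues (with algebraic multiplicities) are λ = 0 with multiplicity 5.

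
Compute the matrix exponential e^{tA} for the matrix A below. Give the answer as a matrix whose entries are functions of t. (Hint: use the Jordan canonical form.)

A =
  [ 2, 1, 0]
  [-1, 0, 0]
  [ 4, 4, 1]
e^{tA} =
  [t*exp(t) + exp(t), t*exp(t), 0]
  [-t*exp(t), -t*exp(t) + exp(t), 0]
  [4*t*exp(t), 4*t*exp(t), exp(t)]

Strategy: write A = P · J · P⁻¹ where J is a Jordan canonical form, so e^{tA} = P · e^{tJ} · P⁻¹, and e^{tJ} can be computed block-by-block.

A has Jordan form
J =
  [1, 1, 0]
  [0, 1, 0]
  [0, 0, 1]
(up to reordering of blocks).

Per-block formulas:
  For a 1×1 block at λ = 1: exp(t · [1]) = [e^(1t)].
  For a 2×2 Jordan block J_2(1): exp(t · J_2(1)) = e^(1t)·(I + t·N), where N is the 2×2 nilpotent shift.

After assembling e^{tJ} and conjugating by P, we get:

e^{tA} =
  [t*exp(t) + exp(t), t*exp(t), 0]
  [-t*exp(t), -t*exp(t) + exp(t), 0]
  [4*t*exp(t), 4*t*exp(t), exp(t)]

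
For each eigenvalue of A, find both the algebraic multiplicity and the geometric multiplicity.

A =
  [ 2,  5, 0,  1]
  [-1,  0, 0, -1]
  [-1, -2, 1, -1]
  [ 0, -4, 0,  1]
λ = 1: alg = 4, geom = 2

Step 1 — factor the characteristic polynomial to read off the algebraic multiplicities:
  χ_A(x) = (x - 1)^4

Step 2 — compute geometric multiplicities via the rank-nullity identity g(λ) = n − rank(A − λI):
  rank(A − (1)·I) = 2, so dim ker(A − (1)·I) = n − 2 = 2

Summary:
  λ = 1: algebraic multiplicity = 4, geometric multiplicity = 2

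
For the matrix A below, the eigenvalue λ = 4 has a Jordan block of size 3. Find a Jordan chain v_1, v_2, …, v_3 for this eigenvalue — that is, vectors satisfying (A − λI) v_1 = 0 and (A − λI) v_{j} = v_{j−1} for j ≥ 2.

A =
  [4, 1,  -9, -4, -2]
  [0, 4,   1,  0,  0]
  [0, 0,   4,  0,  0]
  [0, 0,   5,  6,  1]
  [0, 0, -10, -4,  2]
A Jordan chain for λ = 4 of length 3:
v_1 = (1, 0, 0, 0, 0)ᵀ
v_2 = (-9, 1, 0, 5, -10)ᵀ
v_3 = (0, 0, 1, 0, 0)ᵀ

Let N = A − (4)·I. We want v_3 with N^3 v_3 = 0 but N^2 v_3 ≠ 0; then v_{j-1} := N · v_j for j = 3, …, 2.

Pick v_3 = (0, 0, 1, 0, 0)ᵀ.
Then v_2 = N · v_3 = (-9, 1, 0, 5, -10)ᵀ.
Then v_1 = N · v_2 = (1, 0, 0, 0, 0)ᵀ.

Sanity check: (A − (4)·I) v_1 = (0, 0, 0, 0, 0)ᵀ = 0. ✓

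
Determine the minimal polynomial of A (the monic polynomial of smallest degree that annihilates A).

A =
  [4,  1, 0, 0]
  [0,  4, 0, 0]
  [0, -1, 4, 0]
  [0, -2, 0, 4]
x^2 - 8*x + 16

The characteristic polynomial is χ_A(x) = (x - 4)^4, so the eigenvalues are known. The minimal polynomial is
  m_A(x) = Π_λ (x − λ)^{k_λ}
where k_λ is the size of the *largest* Jordan block for λ (equivalently, the smallest k with (A − λI)^k v = 0 for every generalised eigenvector v of λ).

  λ = 4: largest Jordan block has size 2, contributing (x − 4)^2

So m_A(x) = (x - 4)^2 = x^2 - 8*x + 16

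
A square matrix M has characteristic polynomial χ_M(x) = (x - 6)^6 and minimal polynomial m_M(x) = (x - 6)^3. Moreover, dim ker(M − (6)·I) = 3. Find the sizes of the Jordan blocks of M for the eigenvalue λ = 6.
Block sizes for λ = 6: [3, 2, 1]

Step 1 — from the characteristic polynomial, algebraic multiplicity of λ = 6 is 6. From dim ker(M − (6)·I) = 3, there are exactly 3 Jordan blocks for λ = 6.
Step 2 — from the minimal polynomial, the factor (x − 6)^3 tells us the largest block for λ = 6 has size 3.
Step 3 — with total size 6, 3 blocks, and largest block 3, the block sizes (in nonincreasing order) are [3, 2, 1].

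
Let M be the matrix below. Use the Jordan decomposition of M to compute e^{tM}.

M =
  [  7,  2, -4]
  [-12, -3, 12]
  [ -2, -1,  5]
e^{tM} =
  [4*t*exp(3*t) + exp(3*t), 2*t*exp(3*t), -4*t*exp(3*t)]
  [-12*t*exp(3*t), -6*t*exp(3*t) + exp(3*t), 12*t*exp(3*t)]
  [-2*t*exp(3*t), -t*exp(3*t), 2*t*exp(3*t) + exp(3*t)]

Strategy: write M = P · J · P⁻¹ where J is a Jordan canonical form, so e^{tM} = P · e^{tJ} · P⁻¹, and e^{tJ} can be computed block-by-block.

M has Jordan form
J =
  [3, 1, 0]
  [0, 3, 0]
  [0, 0, 3]
(up to reordering of blocks).

Per-block formulas:
  For a 2×2 Jordan block J_2(3): exp(t · J_2(3)) = e^(3t)·(I + t·N), where N is the 2×2 nilpotent shift.
  For a 1×1 block at λ = 3: exp(t · [3]) = [e^(3t)].

After assembling e^{tJ} and conjugating by P, we get:

e^{tM} =
  [4*t*exp(3*t) + exp(3*t), 2*t*exp(3*t), -4*t*exp(3*t)]
  [-12*t*exp(3*t), -6*t*exp(3*t) + exp(3*t), 12*t*exp(3*t)]
  [-2*t*exp(3*t), -t*exp(3*t), 2*t*exp(3*t) + exp(3*t)]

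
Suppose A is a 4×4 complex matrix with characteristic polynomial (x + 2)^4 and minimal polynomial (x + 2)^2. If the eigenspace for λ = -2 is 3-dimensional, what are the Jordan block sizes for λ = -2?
Block sizes for λ = -2: [2, 1, 1]

Step 1 — from the characteristic polynomial, algebraic multiplicity of λ = -2 is 4. From dim ker(A − (-2)·I) = 3, there are exactly 3 Jordan blocks for λ = -2.
Step 2 — from the minimal polynomial, the factor (x + 2)^2 tells us the largest block for λ = -2 has size 2.
Step 3 — with total size 4, 3 blocks, and largest block 2, the block sizes (in nonincreasing order) are [2, 1, 1].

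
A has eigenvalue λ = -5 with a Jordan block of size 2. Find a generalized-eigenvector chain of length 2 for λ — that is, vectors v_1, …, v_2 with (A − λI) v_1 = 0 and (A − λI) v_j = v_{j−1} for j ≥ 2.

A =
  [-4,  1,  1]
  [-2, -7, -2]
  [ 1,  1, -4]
A Jordan chain for λ = -5 of length 2:
v_1 = (1, -2, 1)ᵀ
v_2 = (1, 0, 0)ᵀ

Let N = A − (-5)·I. We want v_2 with N^2 v_2 = 0 but N^1 v_2 ≠ 0; then v_{j-1} := N · v_j for j = 2, …, 2.

Pick v_2 = (1, 0, 0)ᵀ.
Then v_1 = N · v_2 = (1, -2, 1)ᵀ.

Sanity check: (A − (-5)·I) v_1 = (0, 0, 0)ᵀ = 0. ✓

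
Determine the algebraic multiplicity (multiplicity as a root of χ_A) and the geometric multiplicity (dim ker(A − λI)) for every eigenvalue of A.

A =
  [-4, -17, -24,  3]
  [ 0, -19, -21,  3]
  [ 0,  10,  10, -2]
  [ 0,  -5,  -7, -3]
λ = -4: alg = 4, geom = 2

Step 1 — factor the characteristic polynomial to read off the algebraic multiplicities:
  χ_A(x) = (x + 4)^4

Step 2 — compute geometric multiplicities via the rank-nullity identity g(λ) = n − rank(A − λI):
  rank(A − (-4)·I) = 2, so dim ker(A − (-4)·I) = n − 2 = 2

Summary:
  λ = -4: algebraic multiplicity = 4, geometric multiplicity = 2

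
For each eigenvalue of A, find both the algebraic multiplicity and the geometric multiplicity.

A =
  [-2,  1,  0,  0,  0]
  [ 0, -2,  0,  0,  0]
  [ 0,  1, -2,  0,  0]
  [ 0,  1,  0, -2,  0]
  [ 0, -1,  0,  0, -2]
λ = -2: alg = 5, geom = 4

Step 1 — factor the characteristic polynomial to read off the algebraic multiplicities:
  χ_A(x) = (x + 2)^5

Step 2 — compute geometric multiplicities via the rank-nullity identity g(λ) = n − rank(A − λI):
  rank(A − (-2)·I) = 1, so dim ker(A − (-2)·I) = n − 1 = 4

Summary:
  λ = -2: algebraic multiplicity = 5, geometric multiplicity = 4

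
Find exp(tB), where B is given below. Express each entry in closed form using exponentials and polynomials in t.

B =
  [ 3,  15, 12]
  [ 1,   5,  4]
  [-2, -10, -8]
e^{tB} =
  [3*t + 1, 15*t, 12*t]
  [t, 5*t + 1, 4*t]
  [-2*t, -10*t, 1 - 8*t]

Strategy: write B = P · J · P⁻¹ where J is a Jordan canonical form, so e^{tB} = P · e^{tJ} · P⁻¹, and e^{tJ} can be computed block-by-block.

B has Jordan form
J =
  [0, 1, 0]
  [0, 0, 0]
  [0, 0, 0]
(up to reordering of blocks).

Per-block formulas:
  For a 1×1 block at λ = 0: exp(t · [0]) = [e^(0t)].
  For a 2×2 Jordan block J_2(0): exp(t · J_2(0)) = e^(0t)·(I + t·N), where N is the 2×2 nilpotent shift.

After assembling e^{tJ} and conjugating by P, we get:

e^{tB} =
  [3*t + 1, 15*t, 12*t]
  [t, 5*t + 1, 4*t]
  [-2*t, -10*t, 1 - 8*t]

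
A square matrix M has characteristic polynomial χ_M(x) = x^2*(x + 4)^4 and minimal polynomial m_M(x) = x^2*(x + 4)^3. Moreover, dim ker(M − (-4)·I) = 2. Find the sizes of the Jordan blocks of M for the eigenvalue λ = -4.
Block sizes for λ = -4: [3, 1]

Step 1 — from the characteristic polynomial, algebraic multiplicity of λ = -4 is 4. From dim ker(M − (-4)·I) = 2, there are exactly 2 Jordan blocks for λ = -4.
Step 2 — from the minimal polynomial, the factor (x + 4)^3 tells us the largest block for λ = -4 has size 3.
Step 3 — with total size 4, 2 blocks, and largest block 3, the block sizes (in nonincreasing order) are [3, 1].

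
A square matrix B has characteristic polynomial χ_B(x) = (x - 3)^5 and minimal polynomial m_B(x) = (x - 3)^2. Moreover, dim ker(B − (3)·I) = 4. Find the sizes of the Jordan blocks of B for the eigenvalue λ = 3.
Block sizes for λ = 3: [2, 1, 1, 1]

Step 1 — from the characteristic polynomial, algebraic multiplicity of λ = 3 is 5. From dim ker(B − (3)·I) = 4, there are exactly 4 Jordan blocks for λ = 3.
Step 2 — from the minimal polynomial, the factor (x − 3)^2 tells us the largest block for λ = 3 has size 2.
Step 3 — with total size 5, 4 blocks, and largest block 2, the block sizes (in nonincreasing order) are [2, 1, 1, 1].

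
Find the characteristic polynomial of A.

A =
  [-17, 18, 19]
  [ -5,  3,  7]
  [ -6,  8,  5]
x^3 + 9*x^2 + 27*x + 27

Expanding det(x·I − A) (e.g. by cofactor expansion or by noting that A is similar to its Jordan form J, which has the same characteristic polynomial as A) gives
  χ_A(x) = x^3 + 9*x^2 + 27*x + 27
which factors as (x + 3)^3. The eigenvalues (with algebraic multiplicities) are λ = -3 with multiplicity 3.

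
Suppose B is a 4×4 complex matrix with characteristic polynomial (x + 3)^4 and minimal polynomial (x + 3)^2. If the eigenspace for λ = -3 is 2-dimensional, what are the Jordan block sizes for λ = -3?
Block sizes for λ = -3: [2, 2]

Step 1 — from the characteristic polynomial, algebraic multiplicity of λ = -3 is 4. From dim ker(B − (-3)·I) = 2, there are exactly 2 Jordan blocks for λ = -3.
Step 2 — from the minimal polynomial, the factor (x + 3)^2 tells us the largest block for λ = -3 has size 2.
Step 3 — with total size 4, 2 blocks, and largest block 2, the block sizes (in nonincreasing order) are [2, 2].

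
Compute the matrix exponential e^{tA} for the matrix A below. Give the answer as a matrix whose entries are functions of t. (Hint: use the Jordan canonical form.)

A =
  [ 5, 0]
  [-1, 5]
e^{tA} =
  [exp(5*t), 0]
  [-t*exp(5*t), exp(5*t)]

Strategy: write A = P · J · P⁻¹ where J is a Jordan canonical form, so e^{tA} = P · e^{tJ} · P⁻¹, and e^{tJ} can be computed block-by-block.

A has Jordan form
J =
  [5, 1]
  [0, 5]
(up to reordering of blocks).

Per-block formulas:
  For a 2×2 Jordan block J_2(5): exp(t · J_2(5)) = e^(5t)·(I + t·N), where N is the 2×2 nilpotent shift.

After assembling e^{tJ} and conjugating by P, we get:

e^{tA} =
  [exp(5*t), 0]
  [-t*exp(5*t), exp(5*t)]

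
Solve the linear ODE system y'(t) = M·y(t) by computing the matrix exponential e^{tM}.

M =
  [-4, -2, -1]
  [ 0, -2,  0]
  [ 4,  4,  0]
e^{tM} =
  [-2*t*exp(-2*t) + exp(-2*t), -2*t*exp(-2*t), -t*exp(-2*t)]
  [0, exp(-2*t), 0]
  [4*t*exp(-2*t), 4*t*exp(-2*t), 2*t*exp(-2*t) + exp(-2*t)]

Strategy: write M = P · J · P⁻¹ where J is a Jordan canonical form, so e^{tM} = P · e^{tJ} · P⁻¹, and e^{tJ} can be computed block-by-block.

M has Jordan form
J =
  [-2,  1,  0]
  [ 0, -2,  0]
  [ 0,  0, -2]
(up to reordering of blocks).

Per-block formulas:
  For a 1×1 block at λ = -2: exp(t · [-2]) = [e^(-2t)].
  For a 2×2 Jordan block J_2(-2): exp(t · J_2(-2)) = e^(-2t)·(I + t·N), where N is the 2×2 nilpotent shift.

After assembling e^{tJ} and conjugating by P, we get:

e^{tM} =
  [-2*t*exp(-2*t) + exp(-2*t), -2*t*exp(-2*t), -t*exp(-2*t)]
  [0, exp(-2*t), 0]
  [4*t*exp(-2*t), 4*t*exp(-2*t), 2*t*exp(-2*t) + exp(-2*t)]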